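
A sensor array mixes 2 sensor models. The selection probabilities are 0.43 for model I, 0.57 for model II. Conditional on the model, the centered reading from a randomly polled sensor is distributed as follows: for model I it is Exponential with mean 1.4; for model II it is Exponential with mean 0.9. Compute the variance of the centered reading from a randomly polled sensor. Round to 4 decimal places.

Per component, I: μ=1.4, E[X²]=3.92; II: μ=0.9, E[X²]=1.62.
E[X] = 0.43·1.4 + 0.57·0.9 = 1.115.
E[X²] = 0.43·3.92 + 0.57·1.62 = 2.609.
Var(X) = E[X²] − (E[X])² = 2.609 − 1.24323 = 1.36577.

1.3658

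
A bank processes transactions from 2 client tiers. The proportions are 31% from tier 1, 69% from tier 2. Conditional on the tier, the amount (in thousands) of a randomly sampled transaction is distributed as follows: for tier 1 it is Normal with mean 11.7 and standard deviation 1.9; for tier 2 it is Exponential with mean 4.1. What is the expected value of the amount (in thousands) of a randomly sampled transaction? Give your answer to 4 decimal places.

Component means — 1: 11.7; 2: 4.1.
E[X] = 0.31·11.7 + 0.69·4.1 = 6.456.

6.4560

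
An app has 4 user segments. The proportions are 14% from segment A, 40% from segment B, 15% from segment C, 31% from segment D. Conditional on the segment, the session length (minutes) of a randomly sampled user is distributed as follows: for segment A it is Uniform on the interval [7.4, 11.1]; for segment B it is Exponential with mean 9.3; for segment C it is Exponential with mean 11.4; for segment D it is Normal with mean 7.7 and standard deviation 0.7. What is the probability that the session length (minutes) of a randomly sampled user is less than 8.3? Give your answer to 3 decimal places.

Conditional on each segment, P(X < 8.3): A: 0.243243; B: 0.590359; C: 0.51716; D: 0.804317.
By total probability, P(X < 8.3) = 0.14·0.243243 + 0.4·0.590359 + 0.15·0.51716 + 0.31·0.804317 = 0.59711.

0.597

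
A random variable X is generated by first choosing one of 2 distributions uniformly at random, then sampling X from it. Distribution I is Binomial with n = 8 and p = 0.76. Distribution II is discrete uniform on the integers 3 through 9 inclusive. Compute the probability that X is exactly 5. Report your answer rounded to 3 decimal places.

Conditional on each component, P(X = 5): I: 0.196286; II: 0.142857.
By total probability, P(X = 5) = 0.5·0.196286 + 0.5·0.142857 = 0.169572.

0.170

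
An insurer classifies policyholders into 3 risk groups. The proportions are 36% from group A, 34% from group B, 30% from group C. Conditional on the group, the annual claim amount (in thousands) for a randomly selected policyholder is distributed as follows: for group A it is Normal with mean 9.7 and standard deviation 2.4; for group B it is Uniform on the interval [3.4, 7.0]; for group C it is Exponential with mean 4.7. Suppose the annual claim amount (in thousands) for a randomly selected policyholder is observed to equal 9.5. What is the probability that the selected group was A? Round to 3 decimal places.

Likelihoods f(9.5 | ·): A: 0.16565; B: 0; C: 0.0281886.
Posterior ∝ prior × likelihood. Numerator for A: 0.36·0.16565 = 0.0596339.
Normalizing constant: 0.36·0.16565 + 0.34·0 + 0.3·0.0281886 = 0.0680905.
P(A | observation) = 0.0596339 / 0.0680905 = 0.875804.

0.876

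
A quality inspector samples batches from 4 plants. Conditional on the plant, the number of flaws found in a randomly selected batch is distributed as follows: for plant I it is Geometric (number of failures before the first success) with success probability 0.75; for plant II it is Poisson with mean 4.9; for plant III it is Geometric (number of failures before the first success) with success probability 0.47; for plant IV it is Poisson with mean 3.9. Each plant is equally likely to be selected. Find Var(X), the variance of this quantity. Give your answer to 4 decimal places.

6.4811

Per component, I: μ=0.333333, E[X²]=0.555556; II: μ=4.9, E[X²]=28.91; III: μ=1.12766, E[X²]=3.67089; IV: μ=3.9, E[X²]=19.11.
E[X] = 0.25·0.333333 + 0.25·4.9 + 0.25·1.12766 + 0.25·3.9 = 2.56525.
E[X²] = 0.25·0.555556 + 0.25·28.91 + 0.25·3.67089 + 0.25·19.11 = 13.0616.
Var(X) = E[X²] − (E[X])² = 13.0616 − 6.5805 = 6.48111.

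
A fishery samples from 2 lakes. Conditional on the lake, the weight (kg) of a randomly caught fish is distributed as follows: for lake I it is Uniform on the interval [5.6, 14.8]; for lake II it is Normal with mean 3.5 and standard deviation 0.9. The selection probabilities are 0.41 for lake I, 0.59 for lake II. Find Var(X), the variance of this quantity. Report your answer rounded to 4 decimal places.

Per component, I: μ=10.2, E[X²]=111.093; II: μ=3.5, E[X²]=13.06.
E[X] = 0.41·10.2 + 0.59·3.5 = 6.247.
E[X²] = 0.41·111.093 + 0.59·13.06 = 53.2537.
Var(X) = E[X²] − (E[X])² = 53.2537 − 39.025 = 14.2287.

14.2287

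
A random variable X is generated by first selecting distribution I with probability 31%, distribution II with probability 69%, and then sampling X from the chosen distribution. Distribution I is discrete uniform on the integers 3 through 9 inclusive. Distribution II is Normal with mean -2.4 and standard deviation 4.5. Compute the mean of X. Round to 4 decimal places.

0.2040

Component means — I: 6; II: -2.4.
E[X] = 0.31·6 + 0.69·-2.4 = 0.204.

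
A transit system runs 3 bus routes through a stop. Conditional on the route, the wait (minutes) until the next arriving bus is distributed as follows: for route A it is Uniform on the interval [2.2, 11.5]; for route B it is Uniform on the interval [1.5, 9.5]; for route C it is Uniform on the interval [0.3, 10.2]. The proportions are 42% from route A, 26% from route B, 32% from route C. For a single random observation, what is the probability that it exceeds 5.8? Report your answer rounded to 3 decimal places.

0.520

Conditional on each route, P(X > 5.8): A: 0.612903; B: 0.4625; C: 0.444444.
By total probability, P(X > 5.8) = 0.42·0.612903 + 0.26·0.4625 + 0.32·0.444444 = 0.519892.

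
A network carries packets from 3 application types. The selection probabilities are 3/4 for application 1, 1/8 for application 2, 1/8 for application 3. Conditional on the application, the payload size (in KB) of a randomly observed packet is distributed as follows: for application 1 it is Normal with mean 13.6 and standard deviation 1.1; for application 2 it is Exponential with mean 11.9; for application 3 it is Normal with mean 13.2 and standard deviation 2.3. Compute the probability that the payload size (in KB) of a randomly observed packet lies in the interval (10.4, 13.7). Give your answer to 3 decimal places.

Conditional on each application, P(10.4 < X < 13.7): 1: 0.534405; 2: 0.101062; 3: 0.474321.
By total probability, P(10.4 < X < 13.7) = 0.75·0.534405 + 0.125·0.101062 + 0.125·0.474321 = 0.472727.

0.473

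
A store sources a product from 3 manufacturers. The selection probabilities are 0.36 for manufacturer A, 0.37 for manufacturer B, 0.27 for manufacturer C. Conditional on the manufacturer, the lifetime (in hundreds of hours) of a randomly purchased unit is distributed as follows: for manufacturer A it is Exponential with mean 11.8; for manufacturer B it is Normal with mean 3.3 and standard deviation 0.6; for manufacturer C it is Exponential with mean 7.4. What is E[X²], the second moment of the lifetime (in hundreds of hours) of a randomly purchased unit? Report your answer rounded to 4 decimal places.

133.9857

For each component E[X²] = Var + (mean)², giving A: 278.48; B: 11.25; C: 109.52.
Overall E[X²] = 0.36·278.48 + 0.37·11.25 + 0.27·109.52 = 133.986.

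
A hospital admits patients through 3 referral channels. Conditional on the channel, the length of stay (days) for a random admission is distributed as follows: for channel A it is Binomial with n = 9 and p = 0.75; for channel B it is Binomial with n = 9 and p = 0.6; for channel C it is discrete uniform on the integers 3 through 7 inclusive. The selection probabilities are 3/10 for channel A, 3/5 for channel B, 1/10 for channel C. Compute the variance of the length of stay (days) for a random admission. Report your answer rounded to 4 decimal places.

2.4318

Per component, A: μ=6.75, E[X²]=47.25; B: μ=5.4, E[X²]=31.32; C: μ=5, E[X²]=27.
E[X] = 0.3·6.75 + 0.6·5.4 + 0.1·5 = 5.765.
E[X²] = 0.3·47.25 + 0.6·31.32 + 0.1·27 = 35.667.
Var(X) = E[X²] − (E[X])² = 35.667 − 33.2352 = 2.43177.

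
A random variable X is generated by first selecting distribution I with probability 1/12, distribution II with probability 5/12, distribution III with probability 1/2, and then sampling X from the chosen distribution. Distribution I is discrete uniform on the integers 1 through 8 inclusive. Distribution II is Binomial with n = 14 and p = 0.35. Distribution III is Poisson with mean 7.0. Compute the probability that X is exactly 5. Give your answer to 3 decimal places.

Conditional on each component, P(X = 5): I: 0.125; II: 0.217783; III: 0.127717.
By total probability, P(X = 5) = 0.0833333·0.125 + 0.416667·0.217783 + 0.5·0.127717 = 0.165018.

0.165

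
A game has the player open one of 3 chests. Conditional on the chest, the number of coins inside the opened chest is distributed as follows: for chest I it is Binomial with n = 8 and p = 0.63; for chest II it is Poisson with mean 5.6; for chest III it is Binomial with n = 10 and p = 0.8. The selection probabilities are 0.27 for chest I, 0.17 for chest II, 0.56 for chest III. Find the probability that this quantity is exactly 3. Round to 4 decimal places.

Conditional on each chest, P(X = 3): I: 0.0970998; II: 0.108234; III: 0.000786432.
By total probability, P(X = 3) = 0.27·0.0970998 + 0.17·0.108234 + 0.56·0.000786432 = 0.0450571.

0.0451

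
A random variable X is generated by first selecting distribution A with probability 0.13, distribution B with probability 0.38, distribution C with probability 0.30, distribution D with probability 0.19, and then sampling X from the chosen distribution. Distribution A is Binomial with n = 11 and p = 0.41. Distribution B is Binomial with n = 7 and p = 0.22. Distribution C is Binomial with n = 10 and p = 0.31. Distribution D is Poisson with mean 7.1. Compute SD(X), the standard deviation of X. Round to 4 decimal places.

Per component, A: μ=4.51, E[X²]=23.001; B: μ=1.54, E[X²]=3.5728; C: μ=3.1, E[X²]=11.749; D: μ=7.1, E[X²]=57.51.
E[X] = 0.13·4.51 + 0.38·1.54 + 0.3·3.1 + 0.19·7.1 = 3.4505.
E[X²] = 0.13·23.001 + 0.38·3.5728 + 0.3·11.749 + 0.19·57.51 = 18.7994.
Var(X) = E[X²] − (E[X])² = 18.7994 − 11.906 = 6.89344.
SD(X) = √6.89344 = 2.62554.

2.6255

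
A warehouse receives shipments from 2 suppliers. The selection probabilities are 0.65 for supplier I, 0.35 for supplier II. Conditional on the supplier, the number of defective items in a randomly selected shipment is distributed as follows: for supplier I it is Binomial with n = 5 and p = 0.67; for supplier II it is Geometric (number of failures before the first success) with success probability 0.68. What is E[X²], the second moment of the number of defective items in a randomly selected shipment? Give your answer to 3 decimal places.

For each component E[X²] = Var + (mean)², giving I: 12.328; II: 0.913495.
Overall E[X²] = 0.65·12.328 + 0.35·0.913495 = 8.33292.

8.333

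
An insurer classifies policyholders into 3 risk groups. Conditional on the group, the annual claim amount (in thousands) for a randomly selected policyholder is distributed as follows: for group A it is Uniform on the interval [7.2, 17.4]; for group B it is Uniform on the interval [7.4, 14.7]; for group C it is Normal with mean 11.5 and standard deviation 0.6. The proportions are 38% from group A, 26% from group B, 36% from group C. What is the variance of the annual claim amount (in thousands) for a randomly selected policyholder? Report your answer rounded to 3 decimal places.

4.840

Per component, A: μ=12.3, E[X²]=159.96; B: μ=11.05, E[X²]=126.543; C: μ=11.5, E[X²]=132.61.
E[X] = 0.38·12.3 + 0.26·11.05 + 0.36·11.5 = 11.687.
E[X²] = 0.38·159.96 + 0.26·126.543 + 0.36·132.61 = 141.426.
Var(X) = E[X²] − (E[X])² = 141.426 − 136.586 = 4.8397.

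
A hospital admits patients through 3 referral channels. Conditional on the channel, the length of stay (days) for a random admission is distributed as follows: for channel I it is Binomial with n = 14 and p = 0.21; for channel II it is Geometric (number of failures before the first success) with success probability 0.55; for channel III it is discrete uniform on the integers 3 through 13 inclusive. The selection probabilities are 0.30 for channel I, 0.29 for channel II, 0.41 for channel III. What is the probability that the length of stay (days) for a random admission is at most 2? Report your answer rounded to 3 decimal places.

Conditional on each channel, P(X ≤ 2): I: 0.411265; II: 0.908875; III: 0.
By total probability, P(X ≤ 2) = 0.3·0.411265 + 0.29·0.908875 + 0.41·0 = 0.386953.

0.387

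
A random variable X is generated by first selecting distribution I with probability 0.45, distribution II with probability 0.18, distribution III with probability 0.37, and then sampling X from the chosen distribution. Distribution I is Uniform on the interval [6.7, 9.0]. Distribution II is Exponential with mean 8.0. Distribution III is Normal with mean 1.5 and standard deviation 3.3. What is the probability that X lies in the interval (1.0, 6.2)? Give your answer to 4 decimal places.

Conditional on each component, P(1.0 < X < 6.2): I: 0; II: 0.421793; III: 0.483027.
By total probability, P(1.0 < X < 6.2) = 0.45·0 + 0.18·0.421793 + 0.37·0.483027 = 0.254643.

0.2546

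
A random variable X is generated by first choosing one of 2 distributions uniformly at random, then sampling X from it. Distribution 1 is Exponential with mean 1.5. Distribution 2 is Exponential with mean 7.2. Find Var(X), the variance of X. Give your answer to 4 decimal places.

Per component, 1: μ=1.5, E[X²]=4.5; 2: μ=7.2, E[X²]=103.68.
E[X] = 0.5·1.5 + 0.5·7.2 = 4.35.
E[X²] = 0.5·4.5 + 0.5·103.68 = 54.09.
Var(X) = E[X²] − (E[X])² = 54.09 − 18.9225 = 35.1675.

35.1675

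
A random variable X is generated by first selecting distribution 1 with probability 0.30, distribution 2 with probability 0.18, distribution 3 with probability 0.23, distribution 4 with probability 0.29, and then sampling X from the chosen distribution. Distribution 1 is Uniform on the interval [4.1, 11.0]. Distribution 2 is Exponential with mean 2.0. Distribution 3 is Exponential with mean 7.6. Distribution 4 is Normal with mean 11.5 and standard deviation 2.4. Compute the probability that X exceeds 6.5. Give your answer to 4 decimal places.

0.5850

Conditional on each component, P(X > 6.5): 1: 0.652174; 2: 0.0387742; 3: 0.425171; 4: 0.98139.
By total probability, P(X > 6.5) = 0.3·0.652174 + 0.18·0.0387742 + 0.23·0.425171 + 0.29·0.98139 = 0.585024.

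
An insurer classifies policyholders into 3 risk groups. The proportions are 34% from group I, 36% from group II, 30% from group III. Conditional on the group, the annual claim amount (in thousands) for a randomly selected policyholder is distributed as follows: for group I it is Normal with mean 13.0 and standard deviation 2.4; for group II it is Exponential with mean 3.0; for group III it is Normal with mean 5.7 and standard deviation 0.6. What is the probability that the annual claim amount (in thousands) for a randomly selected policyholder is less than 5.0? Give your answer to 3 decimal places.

0.329

Conditional on each group, P(X < 5.0): I: 0.00042906; II: 0.811124; III: 0.121673.
By total probability, P(X < 5.0) = 0.34·0.00042906 + 0.36·0.811124 + 0.3·0.121673 = 0.328652.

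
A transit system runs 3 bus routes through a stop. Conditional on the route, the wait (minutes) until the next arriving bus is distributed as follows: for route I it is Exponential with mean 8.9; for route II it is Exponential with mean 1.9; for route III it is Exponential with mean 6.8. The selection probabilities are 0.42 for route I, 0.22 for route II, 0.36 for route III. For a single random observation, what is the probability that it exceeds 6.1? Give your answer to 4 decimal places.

Conditional on each route, P(X > 6.1): I: 0.503892; II: 0.0403354; III: 0.407767.
By total probability, P(X > 6.1) = 0.42·0.503892 + 0.22·0.0403354 + 0.36·0.407767 = 0.367305.

0.3673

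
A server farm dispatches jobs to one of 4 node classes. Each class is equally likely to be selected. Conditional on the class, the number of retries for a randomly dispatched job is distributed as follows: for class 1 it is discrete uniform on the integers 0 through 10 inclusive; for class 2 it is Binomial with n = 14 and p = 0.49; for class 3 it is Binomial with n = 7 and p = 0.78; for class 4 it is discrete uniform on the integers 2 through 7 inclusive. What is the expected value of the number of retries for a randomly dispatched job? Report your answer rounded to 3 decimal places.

Component means — 1: 5; 2: 6.86; 3: 5.46; 4: 4.5.
E[X] = 0.25·5 + 0.25·6.86 + 0.25·5.46 + 0.25·4.5 = 5.455.

5.455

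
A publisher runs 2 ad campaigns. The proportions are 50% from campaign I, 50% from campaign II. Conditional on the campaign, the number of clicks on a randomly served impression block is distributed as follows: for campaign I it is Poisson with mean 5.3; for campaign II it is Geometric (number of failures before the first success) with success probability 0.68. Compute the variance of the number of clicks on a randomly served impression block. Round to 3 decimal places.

Per component, I: μ=5.3, E[X²]=33.39; II: μ=0.470588, E[X²]=0.913495.
E[X] = 0.5·5.3 + 0.5·0.470588 = 2.88529.
E[X²] = 0.5·33.39 + 0.5·0.913495 = 17.1517.
Var(X) = E[X²] − (E[X])² = 17.1517 − 8.32492 = 8.82683.

8.827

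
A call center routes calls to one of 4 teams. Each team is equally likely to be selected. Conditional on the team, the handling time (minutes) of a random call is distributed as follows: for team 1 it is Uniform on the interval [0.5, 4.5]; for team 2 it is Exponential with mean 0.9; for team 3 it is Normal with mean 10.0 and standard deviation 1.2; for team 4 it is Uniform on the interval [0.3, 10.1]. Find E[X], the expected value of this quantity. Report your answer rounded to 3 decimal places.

4.650

Component means — 1: 2.5; 2: 0.9; 3: 10; 4: 5.2.
E[X] = 0.25·2.5 + 0.25·0.9 + 0.25·10 + 0.25·5.2 = 4.65.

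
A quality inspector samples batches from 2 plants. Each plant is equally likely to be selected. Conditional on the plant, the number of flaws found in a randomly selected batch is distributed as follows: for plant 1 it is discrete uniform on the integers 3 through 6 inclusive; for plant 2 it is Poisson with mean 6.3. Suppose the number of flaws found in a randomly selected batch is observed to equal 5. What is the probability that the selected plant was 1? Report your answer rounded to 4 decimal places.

Likelihoods P(X=5 | ·): 1: 0.25; 2: 0.151868.
Posterior ∝ prior × likelihood. Numerator for 1: 0.5·0.25 = 0.125.
Normalizing constant: 0.5·0.25 + 0.5·0.151868 = 0.200934.
P(1 | observation) = 0.125 / 0.200934 = 0.622095.

0.6221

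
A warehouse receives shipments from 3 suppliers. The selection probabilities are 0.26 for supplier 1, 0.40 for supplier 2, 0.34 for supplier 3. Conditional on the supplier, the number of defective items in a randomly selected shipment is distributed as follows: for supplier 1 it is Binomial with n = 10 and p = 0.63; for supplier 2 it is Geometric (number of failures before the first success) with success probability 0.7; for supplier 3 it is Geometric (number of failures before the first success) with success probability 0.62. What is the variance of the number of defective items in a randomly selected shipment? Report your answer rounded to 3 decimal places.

Per component, 1: μ=6.3, E[X²]=42.021; 2: μ=0.428571, E[X²]=0.795918; 3: μ=0.612903, E[X²]=1.3642.
E[X] = 0.26·6.3 + 0.4·0.428571 + 0.34·0.612903 = 2.01782.
E[X²] = 0.26·42.021 + 0.4·0.795918 + 0.34·1.3642 = 11.7077.
Var(X) = E[X²] − (E[X])² = 11.7077 − 4.07158 = 7.63608.

7.636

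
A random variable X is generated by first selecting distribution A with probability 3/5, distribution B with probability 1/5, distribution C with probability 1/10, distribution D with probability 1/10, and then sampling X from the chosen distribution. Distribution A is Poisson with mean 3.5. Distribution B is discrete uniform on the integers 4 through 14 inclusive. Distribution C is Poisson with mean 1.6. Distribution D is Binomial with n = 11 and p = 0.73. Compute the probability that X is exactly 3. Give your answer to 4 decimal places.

Conditional on each component, P(X = 3): A: 0.215785; B: 0; C: 0.137828; D: 0.00181285.
By total probability, P(X = 3) = 0.6·0.215785 + 0.2·0 + 0.1·0.137828 + 0.1·0.00181285 = 0.143435.

0.1434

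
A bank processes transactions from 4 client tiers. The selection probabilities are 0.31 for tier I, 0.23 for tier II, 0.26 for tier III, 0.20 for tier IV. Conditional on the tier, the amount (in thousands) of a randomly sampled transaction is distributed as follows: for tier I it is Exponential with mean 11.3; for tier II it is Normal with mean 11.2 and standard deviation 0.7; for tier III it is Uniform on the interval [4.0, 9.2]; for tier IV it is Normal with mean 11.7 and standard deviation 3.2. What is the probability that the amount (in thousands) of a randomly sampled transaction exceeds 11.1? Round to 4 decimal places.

Conditional on each tier, P(X > 11.1): I: 0.374449; II: 0.556798; III: 0; IV: 0.574366.
By total probability, P(X > 11.1) = 0.31·0.374449 + 0.23·0.556798 + 0.26·0 + 0.2·0.574366 = 0.359016.

0.3590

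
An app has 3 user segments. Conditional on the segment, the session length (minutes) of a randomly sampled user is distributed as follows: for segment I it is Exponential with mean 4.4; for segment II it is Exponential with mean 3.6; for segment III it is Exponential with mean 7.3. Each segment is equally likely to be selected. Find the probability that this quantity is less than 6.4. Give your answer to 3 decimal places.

0.727

Conditional on each segment, P(X < 6.4): I: 0.766494; II: 0.830987; III: 0.583851.
By total probability, P(X < 6.4) = 0.333333·0.766494 + 0.333333·0.830987 + 0.333333·0.583851 = 0.72711.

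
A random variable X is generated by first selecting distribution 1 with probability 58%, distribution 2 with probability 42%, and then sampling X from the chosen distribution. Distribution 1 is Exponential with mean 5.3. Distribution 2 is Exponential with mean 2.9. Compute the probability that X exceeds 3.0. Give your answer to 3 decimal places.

0.479

Conditional on each component, P(X > 3.0): 1: 0.567771; 2: 0.35541.
By total probability, P(X > 3.0) = 0.58·0.567771 + 0.42·0.35541 = 0.478579.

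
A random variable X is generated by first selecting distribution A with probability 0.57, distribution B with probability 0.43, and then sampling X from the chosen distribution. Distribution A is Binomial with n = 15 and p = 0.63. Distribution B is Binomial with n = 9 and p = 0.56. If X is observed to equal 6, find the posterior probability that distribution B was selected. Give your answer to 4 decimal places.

0.8037

Likelihoods P(X=6 | ·): A: 0.0406689; B: 0.220681.
Posterior ∝ prior × likelihood. Numerator for B: 0.43·0.220681 = 0.0948929.
Normalizing constant: 0.57·0.0406689 + 0.43·0.220681 = 0.118074.
P(B | observation) = 0.0948929 / 0.118074 = 0.803672.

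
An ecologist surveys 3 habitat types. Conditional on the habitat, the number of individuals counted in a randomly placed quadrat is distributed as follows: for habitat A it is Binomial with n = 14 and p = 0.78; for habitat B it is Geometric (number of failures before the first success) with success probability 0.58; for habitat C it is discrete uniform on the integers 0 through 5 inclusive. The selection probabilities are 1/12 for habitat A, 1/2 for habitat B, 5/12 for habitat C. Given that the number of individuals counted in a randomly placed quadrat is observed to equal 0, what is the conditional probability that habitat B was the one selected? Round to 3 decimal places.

0.807

Likelihoods P(X=0 | ·): A: 6.22182e-10; B: 0.58; C: 0.166667.
Posterior ∝ prior × likelihood. Numerator for B: 0.5·0.58 = 0.29.
Normalizing constant: 0.0833333·6.22182e-10 + 0.5·0.58 + 0.416667·0.166667 = 0.359444.
P(B | observation) = 0.29 / 0.359444 = 0.806801.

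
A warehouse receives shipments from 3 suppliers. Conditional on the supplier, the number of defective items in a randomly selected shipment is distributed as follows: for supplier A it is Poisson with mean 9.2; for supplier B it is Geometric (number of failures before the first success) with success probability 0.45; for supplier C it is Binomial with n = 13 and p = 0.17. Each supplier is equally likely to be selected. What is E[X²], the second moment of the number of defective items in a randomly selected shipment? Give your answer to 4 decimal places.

34.9228

For each component E[X²] = Var + (mean)², giving A: 93.84; B: 4.20988; C: 6.7184.
Overall E[X²] = 0.333333·93.84 + 0.333333·4.20988 + 0.333333·6.7184 = 34.9228.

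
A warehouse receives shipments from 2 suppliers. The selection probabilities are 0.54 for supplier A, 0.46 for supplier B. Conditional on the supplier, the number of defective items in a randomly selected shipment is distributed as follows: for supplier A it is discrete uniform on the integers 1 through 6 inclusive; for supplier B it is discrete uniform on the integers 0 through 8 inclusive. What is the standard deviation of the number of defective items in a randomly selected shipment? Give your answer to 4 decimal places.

2.1688

Per component, A: μ=3.5, E[X²]=15.1667; B: μ=4, E[X²]=22.6667.
E[X] = 0.54·3.5 + 0.46·4 = 3.73.
E[X²] = 0.54·15.1667 + 0.46·22.6667 = 18.6167.
Var(X) = E[X²] − (E[X])² = 18.6167 − 13.9129 = 4.70377.
SD(X) = √4.70377 = 2.16882.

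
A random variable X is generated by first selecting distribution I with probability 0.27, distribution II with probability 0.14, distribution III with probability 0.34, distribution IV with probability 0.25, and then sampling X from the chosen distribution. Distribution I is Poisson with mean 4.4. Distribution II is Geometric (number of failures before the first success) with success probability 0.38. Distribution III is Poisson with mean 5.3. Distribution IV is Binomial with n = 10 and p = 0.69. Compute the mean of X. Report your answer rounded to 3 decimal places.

Component means — I: 4.4; II: 1.63158; III: 5.3; IV: 6.9.
E[X] = 0.27·4.4 + 0.14·1.63158 + 0.34·5.3 + 0.25·6.9 = 4.94342.

4.943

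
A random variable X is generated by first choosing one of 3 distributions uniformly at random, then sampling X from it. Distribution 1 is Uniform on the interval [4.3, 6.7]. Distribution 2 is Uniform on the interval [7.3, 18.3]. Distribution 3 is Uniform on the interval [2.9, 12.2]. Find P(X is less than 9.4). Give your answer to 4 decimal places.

Conditional on each component, P(X < 9.4): 1: 1; 2: 0.190909; 3: 0.698925.
By total probability, P(X < 9.4) = 0.333333·1 + 0.333333·0.190909 + 0.333333·0.698925 = 0.629945.

0.6299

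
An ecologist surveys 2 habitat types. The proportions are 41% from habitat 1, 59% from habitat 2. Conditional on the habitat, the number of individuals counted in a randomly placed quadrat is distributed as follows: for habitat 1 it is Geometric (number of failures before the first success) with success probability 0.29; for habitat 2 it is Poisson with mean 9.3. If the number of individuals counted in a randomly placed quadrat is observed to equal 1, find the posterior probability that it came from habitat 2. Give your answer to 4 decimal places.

0.0059

Likelihoods P(X=1 | ·): 1: 0.2059; 2: 0.000850245.
Posterior ∝ prior × likelihood. Numerator for 2: 0.59·0.000850245 = 0.000501645.
Normalizing constant: 0.41·0.2059 + 0.59·0.000850245 = 0.0849206.
P(2 | observation) = 0.000501645 / 0.0849206 = 0.00590722.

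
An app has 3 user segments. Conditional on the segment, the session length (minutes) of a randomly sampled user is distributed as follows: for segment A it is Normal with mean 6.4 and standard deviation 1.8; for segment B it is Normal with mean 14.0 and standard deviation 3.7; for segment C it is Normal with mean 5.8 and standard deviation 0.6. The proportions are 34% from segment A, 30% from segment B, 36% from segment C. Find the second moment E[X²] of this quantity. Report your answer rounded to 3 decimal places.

For each component E[X²] = Var + (mean)², giving A: 44.2; B: 209.69; C: 34.
Overall E[X²] = 0.34·44.2 + 0.3·209.69 + 0.36·34 = 90.175.

90.175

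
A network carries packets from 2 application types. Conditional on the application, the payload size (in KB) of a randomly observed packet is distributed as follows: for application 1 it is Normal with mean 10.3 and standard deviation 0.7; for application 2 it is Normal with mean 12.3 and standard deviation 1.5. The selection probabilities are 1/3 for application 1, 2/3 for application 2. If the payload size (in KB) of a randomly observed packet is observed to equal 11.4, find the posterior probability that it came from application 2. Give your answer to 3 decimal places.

0.728

Likelihoods f(11.4 | ·): 1: 0.165803; 2: 0.22215.
Posterior ∝ prior × likelihood. Numerator for 2: 0.666667·0.22215 = 0.1481.
Normalizing constant: 0.333333·0.165803 + 0.666667·0.22215 = 0.203367.
P(2 | observation) = 0.1481 / 0.203367 = 0.728238.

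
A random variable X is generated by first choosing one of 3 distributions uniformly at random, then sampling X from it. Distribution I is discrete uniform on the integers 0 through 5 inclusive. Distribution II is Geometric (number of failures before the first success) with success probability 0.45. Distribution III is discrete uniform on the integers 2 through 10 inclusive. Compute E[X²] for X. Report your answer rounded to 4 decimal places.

For each component E[X²] = Var + (mean)², giving I: 9.16667; II: 4.20988; III: 42.6667.
Overall E[X²] = 0.333333·9.16667 + 0.333333·4.20988 + 0.333333·42.6667 = 18.6811.

18.6811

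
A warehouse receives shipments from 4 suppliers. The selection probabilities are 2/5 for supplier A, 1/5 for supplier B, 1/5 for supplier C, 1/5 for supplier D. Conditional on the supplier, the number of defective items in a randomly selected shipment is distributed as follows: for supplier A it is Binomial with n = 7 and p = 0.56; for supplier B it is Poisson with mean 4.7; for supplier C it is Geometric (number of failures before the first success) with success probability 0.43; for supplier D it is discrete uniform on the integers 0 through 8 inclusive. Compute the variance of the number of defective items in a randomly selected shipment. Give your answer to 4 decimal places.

Per component, A: μ=3.92, E[X²]=17.0912; B: μ=4.7, E[X²]=26.79; C: μ=1.32558, E[X²]=4.83991; D: μ=4, E[X²]=22.6667.
E[X] = 0.4·3.92 + 0.2·4.7 + 0.2·1.32558 + 0.2·4 = 3.57312.
E[X²] = 0.4·17.0912 + 0.2·26.79 + 0.2·4.83991 + 0.2·22.6667 = 17.6958.
Var(X) = E[X²] − (E[X])² = 17.6958 − 12.7672 = 4.92864.

4.9286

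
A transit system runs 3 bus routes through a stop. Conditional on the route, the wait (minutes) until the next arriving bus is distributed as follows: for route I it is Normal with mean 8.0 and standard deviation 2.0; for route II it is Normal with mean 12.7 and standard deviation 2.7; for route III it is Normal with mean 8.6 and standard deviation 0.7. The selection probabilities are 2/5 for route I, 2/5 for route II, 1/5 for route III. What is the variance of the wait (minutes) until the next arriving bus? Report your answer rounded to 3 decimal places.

9.522

Per component, I: μ=8, E[X²]=68; II: μ=12.7, E[X²]=168.58; III: μ=8.6, E[X²]=74.45.
E[X] = 0.4·8 + 0.4·12.7 + 0.2·8.6 = 10.
E[X²] = 0.4·68 + 0.4·168.58 + 0.2·74.45 = 109.522.
Var(X) = E[X²] − (E[X])² = 109.522 − 100 = 9.522.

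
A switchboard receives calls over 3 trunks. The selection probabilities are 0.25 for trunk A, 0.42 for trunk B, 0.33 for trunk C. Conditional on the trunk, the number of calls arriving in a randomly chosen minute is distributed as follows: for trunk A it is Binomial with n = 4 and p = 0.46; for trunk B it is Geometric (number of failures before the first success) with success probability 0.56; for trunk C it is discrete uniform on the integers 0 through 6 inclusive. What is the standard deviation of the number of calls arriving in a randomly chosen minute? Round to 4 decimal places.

Per component, A: μ=1.84, E[X²]=4.3792; B: μ=0.785714, E[X²]=2.02041; C: μ=3, E[X²]=13.
E[X] = 0.25·1.84 + 0.42·0.785714 + 0.33·3 = 1.78.
E[X²] = 0.25·4.3792 + 0.42·2.02041 + 0.33·13 = 6.23337.
Var(X) = E[X²] − (E[X])² = 6.23337 − 3.1684 = 3.06497.
SD(X) = √3.06497 = 1.75071.

1.7507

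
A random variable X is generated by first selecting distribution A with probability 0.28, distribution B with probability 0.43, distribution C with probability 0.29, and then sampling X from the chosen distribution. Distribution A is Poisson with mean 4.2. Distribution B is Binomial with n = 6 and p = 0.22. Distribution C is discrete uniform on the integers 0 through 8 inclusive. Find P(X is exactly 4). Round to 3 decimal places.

Conditional on each component, P(X = 4): A: 0.194424; B: 0.0213782; C: 0.111111.
By total probability, P(X = 4) = 0.28·0.194424 + 0.43·0.0213782 + 0.29·0.111111 = 0.0958535.

0.096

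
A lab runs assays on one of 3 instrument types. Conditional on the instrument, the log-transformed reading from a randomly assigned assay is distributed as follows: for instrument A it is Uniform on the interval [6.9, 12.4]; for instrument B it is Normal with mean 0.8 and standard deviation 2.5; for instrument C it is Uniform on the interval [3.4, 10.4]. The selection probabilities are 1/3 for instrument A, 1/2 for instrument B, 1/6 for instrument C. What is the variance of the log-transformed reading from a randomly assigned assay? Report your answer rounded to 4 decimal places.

Per component, A: μ=9.65, E[X²]=95.6433; B: μ=0.8, E[X²]=6.89; C: μ=6.9, E[X²]=51.6933.
E[X] = 0.333333·9.65 + 0.5·0.8 + 0.166667·6.9 = 4.76667.
E[X²] = 0.333333·95.6433 + 0.5·6.89 + 0.166667·51.6933 = 43.9417.
Var(X) = E[X²] − (E[X])² = 43.9417 − 22.7211 = 21.2206.

21.2206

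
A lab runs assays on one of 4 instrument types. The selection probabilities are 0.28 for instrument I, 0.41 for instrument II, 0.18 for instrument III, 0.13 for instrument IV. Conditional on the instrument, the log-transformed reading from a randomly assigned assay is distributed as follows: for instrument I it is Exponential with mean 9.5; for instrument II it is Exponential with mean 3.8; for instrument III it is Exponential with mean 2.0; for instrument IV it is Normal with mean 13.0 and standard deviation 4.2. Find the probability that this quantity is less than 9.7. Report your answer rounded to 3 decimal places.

Conditional on each instrument, P(X < 9.7): I: 0.639784; II: 0.922124; III: 0.992172; IV: 0.216017.
By total probability, P(X < 9.7) = 0.28·0.639784 + 0.41·0.922124 + 0.18·0.992172 + 0.13·0.216017 = 0.763883.

0.764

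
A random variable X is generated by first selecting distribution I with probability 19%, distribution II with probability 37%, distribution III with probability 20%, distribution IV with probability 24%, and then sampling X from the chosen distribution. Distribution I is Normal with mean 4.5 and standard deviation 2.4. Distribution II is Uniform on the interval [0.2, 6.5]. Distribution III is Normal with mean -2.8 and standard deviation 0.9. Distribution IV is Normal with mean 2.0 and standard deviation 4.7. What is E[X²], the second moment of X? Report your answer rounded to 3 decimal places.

For each component E[X²] = Var + (mean)², giving I: 26.01; II: 14.53; III: 8.65; IV: 26.09.
Overall E[X²] = 0.19·26.01 + 0.37·14.53 + 0.2·8.65 + 0.24·26.09 = 18.3096.

18.310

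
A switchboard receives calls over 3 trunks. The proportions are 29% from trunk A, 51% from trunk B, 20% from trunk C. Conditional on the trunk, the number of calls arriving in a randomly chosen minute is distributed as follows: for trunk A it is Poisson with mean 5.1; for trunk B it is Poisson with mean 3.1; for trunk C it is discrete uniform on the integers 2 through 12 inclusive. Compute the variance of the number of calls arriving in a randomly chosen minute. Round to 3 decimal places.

Per component, A: μ=5.1, E[X²]=31.11; B: μ=3.1, E[X²]=12.71; C: μ=7, E[X²]=59.
E[X] = 0.29·5.1 + 0.51·3.1 + 0.2·7 = 4.46.
E[X²] = 0.29·31.11 + 0.51·12.71 + 0.2·59 = 27.304.
Var(X) = E[X²] − (E[X])² = 27.304 − 19.8916 = 7.4124.

7.412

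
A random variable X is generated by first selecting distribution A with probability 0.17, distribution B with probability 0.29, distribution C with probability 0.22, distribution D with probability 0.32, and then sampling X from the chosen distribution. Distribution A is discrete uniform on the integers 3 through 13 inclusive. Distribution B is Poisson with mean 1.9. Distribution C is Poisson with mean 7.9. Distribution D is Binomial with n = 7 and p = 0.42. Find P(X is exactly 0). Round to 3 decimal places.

Conditional on each component, P(X = 0): A: 0; B: 0.149569; C: 0.000370744; D: 0.0220798.
By total probability, P(X = 0) = 0.17·0 + 0.29·0.149569 + 0.22·0.000370744 + 0.32·0.0220798 = 0.050522.

0.051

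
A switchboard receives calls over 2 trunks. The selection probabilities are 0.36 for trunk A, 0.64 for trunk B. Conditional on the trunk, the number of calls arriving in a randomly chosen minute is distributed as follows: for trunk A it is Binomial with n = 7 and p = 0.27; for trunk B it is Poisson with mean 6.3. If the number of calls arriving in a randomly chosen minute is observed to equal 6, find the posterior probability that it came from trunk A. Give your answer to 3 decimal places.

0.007

Likelihoods P(X=6 | ·): A: 0.00197972; B: 0.159461.
Posterior ∝ prior × likelihood. Numerator for A: 0.36·0.00197972 = 0.000712699.
Normalizing constant: 0.36·0.00197972 + 0.64·0.159461 = 0.102768.
P(A | observation) = 0.000712699 / 0.102768 = 0.00693503.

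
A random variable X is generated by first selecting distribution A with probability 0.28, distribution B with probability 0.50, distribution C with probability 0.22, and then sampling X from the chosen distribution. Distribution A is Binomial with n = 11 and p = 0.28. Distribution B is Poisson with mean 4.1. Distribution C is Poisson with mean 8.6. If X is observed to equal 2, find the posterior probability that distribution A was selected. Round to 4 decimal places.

Likelihoods P(X=2 | ·): A: 0.224218; B: 0.139293; C: 0.00680823.
Posterior ∝ prior × likelihood. Numerator for A: 0.28·0.224218 = 0.0627811.
Normalizing constant: 0.28·0.224218 + 0.5·0.139293 + 0.22·0.00680823 = 0.133926.
P(A | observation) = 0.0627811 / 0.133926 = 0.468776.

0.4688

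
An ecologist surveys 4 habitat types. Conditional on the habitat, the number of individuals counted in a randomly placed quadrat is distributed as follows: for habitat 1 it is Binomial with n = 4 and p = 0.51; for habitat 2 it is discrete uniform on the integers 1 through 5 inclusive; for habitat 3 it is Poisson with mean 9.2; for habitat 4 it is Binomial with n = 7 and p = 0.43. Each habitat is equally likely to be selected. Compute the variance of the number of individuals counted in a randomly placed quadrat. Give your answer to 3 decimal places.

11.597

Per component, 1: μ=2.04, E[X²]=5.1612; 2: μ=3, E[X²]=11; 3: μ=9.2, E[X²]=93.84; 4: μ=3.01, E[X²]=10.7758.
E[X] = 0.25·2.04 + 0.25·3 + 0.25·9.2 + 0.25·3.01 = 4.3125.
E[X²] = 0.25·5.1612 + 0.25·11 + 0.25·93.84 + 0.25·10.7758 = 30.1942.
Var(X) = E[X²] − (E[X])² = 30.1942 − 18.5977 = 11.5966.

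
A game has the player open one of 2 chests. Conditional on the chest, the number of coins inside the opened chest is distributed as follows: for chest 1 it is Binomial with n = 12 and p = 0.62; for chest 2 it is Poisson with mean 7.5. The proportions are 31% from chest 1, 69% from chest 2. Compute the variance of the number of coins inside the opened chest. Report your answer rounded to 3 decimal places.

6.052

Per component, 1: μ=7.44, E[X²]=58.1808; 2: μ=7.5, E[X²]=63.75.
E[X] = 0.31·7.44 + 0.69·7.5 = 7.4814.
E[X²] = 0.31·58.1808 + 0.69·63.75 = 62.0235.
Var(X) = E[X²] − (E[X])² = 62.0235 − 55.9713 = 6.0522.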